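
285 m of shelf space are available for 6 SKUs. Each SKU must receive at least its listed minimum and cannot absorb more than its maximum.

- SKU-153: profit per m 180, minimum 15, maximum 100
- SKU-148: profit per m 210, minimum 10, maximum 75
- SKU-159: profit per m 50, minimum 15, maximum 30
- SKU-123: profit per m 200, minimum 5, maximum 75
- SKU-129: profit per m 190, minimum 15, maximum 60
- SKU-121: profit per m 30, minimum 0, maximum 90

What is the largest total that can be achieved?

53700

Meeting every minimum uses 15+10+15+5+15+0 = 60 m, leaving 225.
Order the SKUs by profit per m: SKU-148 210 > SKU-123 200 > SKU-129 190 > SKU-153 180 > SKU-159 50 > SKU-121 30.
SKU-148 takes 65 more to reach its cap of 75 — 160 left.
Give SKU-123 70 more to hit its cap of 75 — 90 left.
SKU-129: +45 to 60 (cap) — 45 left.
Only 45 left; SKU-153 takes them to reach 60.
Total = 180×60 + 210×75 + 50×15 + 200×75 + 190×60 = 53700.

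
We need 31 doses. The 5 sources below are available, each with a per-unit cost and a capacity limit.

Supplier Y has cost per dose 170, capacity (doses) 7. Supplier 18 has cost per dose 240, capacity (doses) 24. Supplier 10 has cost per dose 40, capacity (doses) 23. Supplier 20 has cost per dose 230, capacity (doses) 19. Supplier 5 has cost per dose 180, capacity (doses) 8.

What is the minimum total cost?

2290

Fill from the cheapest source first.
Take 23 from Supplier 10 at 40 → need 8 more.
Supplier Y at 170: take all 7 doses → 1 still needed.
Take 1 from Supplier 5 at 180 to finish.
Supplier 20, Supplier 18: unused.
Cost = 23×40 + 7×170 + 1×180 = 2290.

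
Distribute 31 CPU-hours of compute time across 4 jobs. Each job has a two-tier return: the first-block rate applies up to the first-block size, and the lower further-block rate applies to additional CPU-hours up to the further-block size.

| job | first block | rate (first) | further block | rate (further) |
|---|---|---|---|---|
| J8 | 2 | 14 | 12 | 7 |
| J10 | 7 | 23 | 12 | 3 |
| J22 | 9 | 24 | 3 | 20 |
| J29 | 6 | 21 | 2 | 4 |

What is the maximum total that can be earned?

619

Rank every tier by rate: J22/T1 24 > J10/T1 23 > J29/T1 21 > J22/T2 20 > J8/T1 14 > J8/T2 7 > J29/T2 4 > J10/T2 3.
J22 T1 at 24: fill all 9 → 22 left.
Fill J10 T1 block (7 at 23) → 15 left.
Fill J29 T1 block (6 at 21) → 9 left.
J22/T2 (20): +3 → 6 left.
Fill J8 T1 block (2 at 14) → 4 left.
4 remain; put them into J8 T2 at 7.
Total = 24×9 + 23×7 + 21×6 + 20×3 + 14×2 + 7×4 = 619.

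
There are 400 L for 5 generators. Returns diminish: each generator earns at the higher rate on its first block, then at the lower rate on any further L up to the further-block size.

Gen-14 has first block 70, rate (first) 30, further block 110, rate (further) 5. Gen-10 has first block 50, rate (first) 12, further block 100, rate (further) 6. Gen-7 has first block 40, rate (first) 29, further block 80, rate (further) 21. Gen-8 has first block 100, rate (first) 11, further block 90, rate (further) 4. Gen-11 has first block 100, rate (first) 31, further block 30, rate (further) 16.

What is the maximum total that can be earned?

9450

Treat each block as its own option and order by rate: Gen-11/T1 31 > Gen-14/T1 30 > Gen-7/T1 29 > Gen-7/T2 21 > Gen-11/T2 16 > Gen-10/T1 12 > Gen-8/T1 11 > Gen-10/T2 6 > Gen-14/T2 5 > Gen-8/T2 4.
Gen-11 T1 at 31: fill all 100 ; 300 left.
Fill Gen-14 T1 block (70 at 30) ; 230 left.
Fill Gen-7 T1 block (40 at 29) ; 190 left.
Fill Gen-7 T2 block (80 at 21) ; 110 left.
Fill Gen-11 T2 block (30 at 16) ; 80 left.
Gen-10/T1 (12): +50 ; 30 left.
30 remain; put them into Gen-8 T1 at 11.
Total = 31×100 + 30×70 + 29×40 + 21×80 + 16×30 + 12×50 + 11×30 = 9450.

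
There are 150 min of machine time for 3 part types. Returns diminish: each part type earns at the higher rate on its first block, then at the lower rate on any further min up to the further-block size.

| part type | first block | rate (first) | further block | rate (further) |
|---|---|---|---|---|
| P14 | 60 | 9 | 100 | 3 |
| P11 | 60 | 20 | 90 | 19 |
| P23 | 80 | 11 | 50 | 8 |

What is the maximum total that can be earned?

Treat each block as its own option and order by rate: P11/tier1 20 > P11/tier2 19 > P23/tier1 11 > P14/tier1 9 > P23/tier2 8 > P14/tier2 3.
P11 tier1 at 20: fill all 60 → 90 left.
Fill P11 tier2 block (90 at 19) → 0 left.
Total = 20×60 + 19×90 = 2910.

2910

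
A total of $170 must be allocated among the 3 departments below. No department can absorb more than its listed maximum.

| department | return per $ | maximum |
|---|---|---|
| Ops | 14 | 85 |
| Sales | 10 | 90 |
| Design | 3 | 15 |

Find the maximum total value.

Rank by return per $: Ops 14 > Sales 10 > Design 3.
Give Ops 85 to hit its cap of 85 ; 85 left.
Sales has room for 90 but only 85 remain, so it gets 85.
Total = 14×85 + 10×85 = 2040.

2040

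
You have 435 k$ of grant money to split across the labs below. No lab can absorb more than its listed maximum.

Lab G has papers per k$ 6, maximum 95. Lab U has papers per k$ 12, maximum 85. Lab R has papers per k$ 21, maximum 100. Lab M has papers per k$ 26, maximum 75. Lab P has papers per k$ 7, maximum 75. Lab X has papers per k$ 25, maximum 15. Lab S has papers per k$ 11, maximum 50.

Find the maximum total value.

6730

Order the labs by papers per k$: Lab M 26 > Lab X 25 > Lab R 21 > Lab U 12 > Lab S 11 > Lab P 7 > Lab G 6.
Lab M: +75 to 75 (cap) → 360 left.
Give Lab X 15 to hit its cap of 15 → 345 left.
Lab R takes 100 to reach its cap of 100 → 245 left.
Lab U takes 85 to reach its cap of 85 → 160 left.
Give Lab S 50 to hit its cap of 50 → 110 left.
Lab P: +75 to 75 (cap) → 35 left.
Lab G: +35 (room for 95) → 35. Pool exhausted.
Total = 6×35 + 12×85 + 21×100 + 26×75 + 7×75 + 25×15 + 11×50 = 6730.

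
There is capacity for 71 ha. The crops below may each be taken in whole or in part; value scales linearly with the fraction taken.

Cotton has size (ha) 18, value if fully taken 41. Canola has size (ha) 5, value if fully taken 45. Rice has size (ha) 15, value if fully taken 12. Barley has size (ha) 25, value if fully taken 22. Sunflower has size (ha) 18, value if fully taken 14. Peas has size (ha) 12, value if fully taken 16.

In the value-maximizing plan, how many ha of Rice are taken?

Sort by value density: Canola 45/5≈9, Cotton 41/18≈2.28, Peas 16/12≈1.33, Barley 22/25≈0.88, Rice 12/15≈0.8, Sunflower 14/18≈0.778.
All 5 ha of Canola fit (value 45) → 66 remain.
Take all of Cotton (18 ha, value 41) → 48 ha left.
Peas: take in full, 12 ha for value 16 → 36 left.
Take all of Barley (25 ha, value 22) → 11 ha left.
Only 11 ha remain; take 11/15 of Rice for value 12×11/15 = 8.8.

11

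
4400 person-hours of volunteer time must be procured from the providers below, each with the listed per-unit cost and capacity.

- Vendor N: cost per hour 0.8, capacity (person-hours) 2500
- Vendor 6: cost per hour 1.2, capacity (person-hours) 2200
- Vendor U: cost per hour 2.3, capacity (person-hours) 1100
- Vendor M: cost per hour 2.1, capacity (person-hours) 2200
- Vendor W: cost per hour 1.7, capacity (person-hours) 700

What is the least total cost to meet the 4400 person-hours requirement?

4280

Use providers in increasing cost order.
Vendor N at 0.8: take all 2500 person-hours — 1900 still needed.
Take 1900 from Vendor 6 at 1.2 to finish.
Vendor W, Vendor M, Vendor U: unused.
Cost = 2500×0.8 + 1900×1.2 = 4280.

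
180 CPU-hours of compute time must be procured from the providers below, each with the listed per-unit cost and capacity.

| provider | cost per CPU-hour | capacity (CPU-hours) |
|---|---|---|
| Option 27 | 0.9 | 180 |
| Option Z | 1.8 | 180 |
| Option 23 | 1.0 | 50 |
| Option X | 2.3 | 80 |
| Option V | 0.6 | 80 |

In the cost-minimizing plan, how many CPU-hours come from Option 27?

Use providers in increasing cost order.
Option V at 0.6: take all 80 CPU-hours → 100 still needed.
Option 27 at 0.9: take 100 of its 180 → requirement met.
Option 23, Option Z, Option X: unused.

100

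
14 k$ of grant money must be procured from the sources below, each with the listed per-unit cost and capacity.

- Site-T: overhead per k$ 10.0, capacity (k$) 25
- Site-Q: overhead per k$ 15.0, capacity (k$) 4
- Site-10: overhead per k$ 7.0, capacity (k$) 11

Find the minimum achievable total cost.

107

Cheapest first:
Site-10 (7.0): use full 11 — 3 k$ to go.
Site-T (10.0): take the remaining 3 — done.
Site-Q: unused.
Cost = 11×7.0 + 3×10.0 = 107.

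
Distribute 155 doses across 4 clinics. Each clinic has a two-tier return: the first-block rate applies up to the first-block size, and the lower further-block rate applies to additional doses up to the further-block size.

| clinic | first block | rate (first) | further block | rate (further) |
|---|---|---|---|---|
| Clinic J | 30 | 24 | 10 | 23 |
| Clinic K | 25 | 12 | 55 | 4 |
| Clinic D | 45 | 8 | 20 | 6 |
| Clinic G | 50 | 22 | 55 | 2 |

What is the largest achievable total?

Treat each block as its own option and order by rate: Clinic J/T1 24 > Clinic J/T2 23 > Clinic G/T1 22 > Clinic K/T1 12 > Clinic D/T1 8 > Clinic D/T2 6 > Clinic K/T2 4 > Clinic G/T2 2.
Fill Clinic J T1 block (30 at 24) — 125 left.
Clinic J T2 at 23: fill all 10 — 115 left.
Clinic G T1 at 22: fill all 50 — 65 left.
Clinic K/T1 (12): +25 — 40 left.
Clinic D/T1: +40 of 45 at 8; pool empty.
Total = 24×30 + 23×10 + 22×50 + 12×25 + 8×40 = 2670.

2670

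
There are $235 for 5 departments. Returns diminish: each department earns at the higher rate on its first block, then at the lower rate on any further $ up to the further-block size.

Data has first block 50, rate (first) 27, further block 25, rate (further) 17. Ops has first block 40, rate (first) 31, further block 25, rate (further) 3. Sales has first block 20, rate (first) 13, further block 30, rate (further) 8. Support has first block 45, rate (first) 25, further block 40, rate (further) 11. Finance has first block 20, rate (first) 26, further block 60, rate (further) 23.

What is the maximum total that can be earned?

Rank every tier by rate: Ops/tier1 31 > Data/tier1 27 > Finance/tier1 26 > Support/tier1 25 > Finance/tier2 23 > Data/tier2 17 > Sales/tier1 13 > Support/tier2 11 > Sales/tier2 8 > Ops/tier2 3.
Ops tier1 at 31: fill all 40 → 195 left.
Fill Data tier1 block (50 at 27) → 145 left.
Fill Finance tier1 block (20 at 26) → 125 left.
Support/tier1 (25): +45 → 80 left.
Finance/tier2 (23): +60 → 20 left.
20 remain; put them into Data tier2 at 17.
Total = 31×40 + 27×50 + 26×20 + 25×45 + 23×60 + 17×20 = 5955.

5955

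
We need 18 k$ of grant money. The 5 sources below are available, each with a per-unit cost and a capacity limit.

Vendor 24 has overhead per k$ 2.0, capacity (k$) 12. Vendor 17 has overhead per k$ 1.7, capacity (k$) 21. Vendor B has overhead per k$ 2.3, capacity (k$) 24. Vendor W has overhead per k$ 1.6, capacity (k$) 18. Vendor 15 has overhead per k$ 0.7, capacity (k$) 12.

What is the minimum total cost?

Cheapest first:
Take 12 from Vendor 15 at 0.7 — need 6 more.
Vendor W at 1.6: take 6 of its 18 — requirement met.
Vendor 17, Vendor 24, Vendor B: unused.
Cost = 12×0.7 + 6×1.6 = 18.

18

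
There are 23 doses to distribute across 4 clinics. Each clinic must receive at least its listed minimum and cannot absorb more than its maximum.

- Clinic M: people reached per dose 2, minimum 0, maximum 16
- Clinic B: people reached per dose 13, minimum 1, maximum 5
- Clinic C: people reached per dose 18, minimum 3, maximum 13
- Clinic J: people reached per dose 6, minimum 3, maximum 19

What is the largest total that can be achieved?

Meeting every minimum uses 0+1+3+3 = 7 doses, leaving 16.
Rank by people reached per dose: Clinic C 18 > Clinic B 13 > Clinic J 6 > Clinic M 2.
Give Clinic C 10 more to hit its cap of 13 ; 6 left.
Clinic B takes 4 more to reach its cap of 5 ; 2 left.
Only 2 left; Clinic J takes them to reach 5.
Total = 13×5 + 18×13 + 6×5 = 329.

329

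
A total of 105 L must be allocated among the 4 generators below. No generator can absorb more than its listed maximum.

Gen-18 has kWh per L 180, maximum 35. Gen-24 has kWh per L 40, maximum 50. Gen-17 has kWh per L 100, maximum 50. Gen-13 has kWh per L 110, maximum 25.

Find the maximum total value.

13550

Rank by kWh per L: Gen-18 180 > Gen-13 110 > Gen-17 100 > Gen-24 40.
Give Gen-18 35 to hit its cap of 35 ; 70 left.
Gen-13: +25 to 25 (cap) ; 45 left.
Gen-17: +45 (room for 50) → 45. Pool exhausted.
Total = 180×35 + 100×45 + 110×25 = 13550.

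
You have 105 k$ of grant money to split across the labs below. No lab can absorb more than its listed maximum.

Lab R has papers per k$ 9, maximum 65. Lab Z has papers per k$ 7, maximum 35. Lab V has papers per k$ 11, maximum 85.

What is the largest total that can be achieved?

1115

Rank by papers per k$: Lab V 11 > Lab R 9 > Lab Z 7.
Lab V takes 85 to reach its cap of 85 ; 20 left.
Lab R has room for 65 but only 20 remain, so it gets 20.
Total = 9×20 + 11×85 = 1115.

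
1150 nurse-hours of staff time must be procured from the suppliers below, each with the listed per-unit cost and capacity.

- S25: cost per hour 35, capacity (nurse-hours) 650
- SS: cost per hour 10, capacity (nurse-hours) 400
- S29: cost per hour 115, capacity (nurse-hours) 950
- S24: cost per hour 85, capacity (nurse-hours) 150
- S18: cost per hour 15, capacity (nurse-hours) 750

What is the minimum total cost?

Cheapest first:
SS at 10: take all 400 nurse-hours — 750 still needed.
S18 (15): use full 750 — 0 nurse-hours to go.
S25, S24, S29: unused.
Cost = 400×10 + 750×15 = 15250.

15250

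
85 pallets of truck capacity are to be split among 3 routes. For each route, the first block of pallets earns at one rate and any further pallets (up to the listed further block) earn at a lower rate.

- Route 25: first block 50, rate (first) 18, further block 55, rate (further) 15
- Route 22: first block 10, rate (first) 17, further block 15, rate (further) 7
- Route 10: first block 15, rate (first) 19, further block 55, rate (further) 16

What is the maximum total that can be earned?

1515

Rank every tier by rate: Route 10/tier1 19 > Route 25/tier1 18 > Route 22/tier1 17 > Route 10/tier2 16 > Route 25/tier2 15 > Route 22/tier2 7.
Route 10 tier1 at 19: fill all 15 — 70 left.
Route 25/tier1 (18): +50 — 20 left.
Route 22 tier1 at 17: fill all 10 — 10 left.
Route 10 tier2 at 16: only 10 left, fill 10.
Total = 19×15 + 18×50 + 17×10 + 16×10 = 1515.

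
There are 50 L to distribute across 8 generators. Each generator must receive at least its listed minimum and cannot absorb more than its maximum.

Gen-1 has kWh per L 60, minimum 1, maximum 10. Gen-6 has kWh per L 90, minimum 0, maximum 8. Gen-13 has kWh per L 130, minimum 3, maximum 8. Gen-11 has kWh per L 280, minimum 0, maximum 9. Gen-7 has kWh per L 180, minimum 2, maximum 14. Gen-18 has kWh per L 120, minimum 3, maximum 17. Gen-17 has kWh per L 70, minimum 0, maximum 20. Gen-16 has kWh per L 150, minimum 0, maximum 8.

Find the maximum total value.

8540

Meeting every minimum uses 1+0+3+0+2+3+0+0 = 9 L, leaving 41.
Rank by kWh per L: Gen-11 280 > Gen-7 180 > Gen-16 150 > Gen-13 130 > Gen-18 120 > Gen-6 90 > Gen-17 70 > Gen-1 60.
Give Gen-11 9 more to hit its cap of 9 ; 32 left.
Give Gen-7 12 more to hit its cap of 14 ; 20 left.
Give Gen-16 8 more to hit its cap of 8 ; 12 left.
Give Gen-13 5 more to hit its cap of 8 ; 7 left.
Only 7 left; Gen-18 takes them to reach 10.
Total = 60×1 + 130×8 + 280×9 + 180×14 + 120×10 + 150×8 = 8540.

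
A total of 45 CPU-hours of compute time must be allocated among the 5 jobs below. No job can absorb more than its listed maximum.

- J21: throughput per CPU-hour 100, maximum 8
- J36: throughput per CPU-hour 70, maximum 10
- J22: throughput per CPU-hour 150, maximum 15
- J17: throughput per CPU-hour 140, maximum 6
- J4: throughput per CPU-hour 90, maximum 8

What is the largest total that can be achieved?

5170

Rank by throughput per CPU-hour: J22 150 > J17 140 > J21 100 > J4 90 > J36 70.
J22 takes 15 to reach its cap of 15 → 30 left.
J17 takes 6 to reach its cap of 6 → 24 left.
Give J21 8 to hit its cap of 8 → 16 left.
Give J4 8 to hit its cap of 8 → 8 left.
J36 has room for 10 but only 8 remain, so it gets 8.
Total = 100×8 + 70×8 + 150×15 + 140×6 + 90×8 = 5170.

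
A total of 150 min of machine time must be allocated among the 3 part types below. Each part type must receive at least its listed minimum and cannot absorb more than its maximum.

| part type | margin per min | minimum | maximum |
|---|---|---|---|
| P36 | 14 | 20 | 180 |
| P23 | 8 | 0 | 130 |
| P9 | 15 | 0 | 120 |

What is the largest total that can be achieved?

Meeting every minimum uses 20+0+0 = 20 min, leaving 130.
Order the part types by margin per min: P9 15 > P36 14 > P23 8.
P9: +120 to 120 (cap) ; 10 left.
P36: +10 (room for 160) → 30. Pool exhausted.
Total = 14×30 + 15×120 = 2220.

2220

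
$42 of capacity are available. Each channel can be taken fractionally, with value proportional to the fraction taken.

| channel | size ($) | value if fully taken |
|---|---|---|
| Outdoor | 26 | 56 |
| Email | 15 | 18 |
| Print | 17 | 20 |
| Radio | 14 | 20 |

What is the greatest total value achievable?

78.4

Rank by value-to-size ratio: Outdoor 56/26≈2.15, Radio 20/14≈1.43, Email 18/15≈1.2, Print 20/17≈1.18.
Take all of Outdoor (26 $, value 56) ; 16 $ left.
All 14 $ of Radio fit (value 20) ; 2 remain.
Fill the last 2 $ with part of Email: 2/15 of it earns 2.4.
Total value = 78.4.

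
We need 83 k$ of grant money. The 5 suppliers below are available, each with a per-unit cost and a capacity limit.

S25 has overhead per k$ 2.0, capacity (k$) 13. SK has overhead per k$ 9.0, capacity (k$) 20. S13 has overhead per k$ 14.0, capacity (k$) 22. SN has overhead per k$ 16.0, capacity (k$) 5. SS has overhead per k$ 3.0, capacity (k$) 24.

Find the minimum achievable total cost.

Use suppliers in increasing cost order.
Take 13 from S25 at 2.0 ; need 70 more.
SS (3.0): use full 24 ; 46 k$ to go.
Take 20 from SK at 9.0 ; need 26 more.
S13 (14.0): use full 22 ; 4 k$ to go.
Take 4 from SN at 16.0 to finish.
Cost = 13×2.0 + 24×3.0 + 20×9.0 + 22×14.0 + 4×16.0 = 650.

650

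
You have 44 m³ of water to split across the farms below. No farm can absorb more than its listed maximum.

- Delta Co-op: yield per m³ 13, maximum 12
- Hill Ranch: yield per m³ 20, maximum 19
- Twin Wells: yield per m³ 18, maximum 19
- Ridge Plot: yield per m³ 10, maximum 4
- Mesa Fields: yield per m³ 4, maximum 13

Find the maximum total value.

Order the farms by yield per m³: Hill Ranch 20 > Twin Wells 18 > Delta Co-op 13 > Ridge Plot 10 > Mesa Fields 4.
Hill Ranch: +19 to 19 (cap) ; 25 left.
Twin Wells: +19 to 19 (cap) ; 6 left.
Delta Co-op: +6 (room for 12) → 6. Pool exhausted.
Total = 13×6 + 20×19 + 18×19 = 800.

800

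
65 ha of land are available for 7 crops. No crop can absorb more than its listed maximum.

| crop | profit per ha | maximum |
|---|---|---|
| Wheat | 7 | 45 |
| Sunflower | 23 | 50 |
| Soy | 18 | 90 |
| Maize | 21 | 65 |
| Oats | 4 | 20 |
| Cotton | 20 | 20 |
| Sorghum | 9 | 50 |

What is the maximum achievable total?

1465

Highest profit per ha first: Sunflower 23 > Maize 21 > Cotton 20 > Soy 18 > Sorghum 9 > Wheat 7 > Oats 4.
Sunflower: +50 to 50 (cap) — 15 left.
Maize has room for 65 but only 15 remain, so it gets 15.
Total = 23×50 + 21×15 = 1465.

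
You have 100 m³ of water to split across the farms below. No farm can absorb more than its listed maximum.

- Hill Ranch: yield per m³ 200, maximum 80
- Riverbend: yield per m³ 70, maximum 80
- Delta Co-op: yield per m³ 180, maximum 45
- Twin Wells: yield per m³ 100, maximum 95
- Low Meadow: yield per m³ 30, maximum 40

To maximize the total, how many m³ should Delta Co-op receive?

Highest yield per m³ first: Hill Ranch 200 > Delta Co-op 180 > Twin Wells 100 > Riverbend 70 > Low Meadow 30.
Hill Ranch: +80 to 80 (cap) — 20 left.
Delta Co-op: +20 (room for 45) → 20. Pool exhausted.

20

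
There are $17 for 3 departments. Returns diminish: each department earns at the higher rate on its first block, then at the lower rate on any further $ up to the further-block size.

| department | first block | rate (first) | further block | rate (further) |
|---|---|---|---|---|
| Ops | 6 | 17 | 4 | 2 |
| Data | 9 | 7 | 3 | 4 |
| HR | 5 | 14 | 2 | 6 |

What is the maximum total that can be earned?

Order all 6 blocks by rate: Ops/T1 17 > HR/T1 14 > Data/T1 7 > HR/T2 6 > Data/T2 4 > Ops/T2 2.
Ops/T1 (17): +6 → 11 left.
Fill HR T1 block (5 at 14) → 6 left.
Data T1 at 7: only 6 left, fill 6.
Total = 17×6 + 14×5 + 7×6 = 214.

214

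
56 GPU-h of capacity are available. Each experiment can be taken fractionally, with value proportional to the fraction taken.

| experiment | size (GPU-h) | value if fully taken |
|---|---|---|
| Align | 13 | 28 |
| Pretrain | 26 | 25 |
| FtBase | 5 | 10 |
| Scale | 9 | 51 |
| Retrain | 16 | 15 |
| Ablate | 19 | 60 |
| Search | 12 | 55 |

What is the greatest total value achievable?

200

Sort by value density: Scale 51/9≈5.67, Search 55/12≈4.58, Ablate 60/19≈3.16, Align 28/13≈2.15, FtBase 10/5≈2, Pretrain 25/26≈0.962, Retrain 15/16≈0.938.
All 9 GPU-h of Scale fit (value 51) — 47 remain.
Search: take in full, 12 GPU-h for value 55 — 35 left.
Take all of Ablate (19 GPU-h, value 60) — 16 GPU-h left.
All 13 GPU-h of Align fit (value 28) — 3 remain.
Only 3 GPU-h remain; take 3/5 of FtBase for value 10×3/5 = 6.
Total value = 200.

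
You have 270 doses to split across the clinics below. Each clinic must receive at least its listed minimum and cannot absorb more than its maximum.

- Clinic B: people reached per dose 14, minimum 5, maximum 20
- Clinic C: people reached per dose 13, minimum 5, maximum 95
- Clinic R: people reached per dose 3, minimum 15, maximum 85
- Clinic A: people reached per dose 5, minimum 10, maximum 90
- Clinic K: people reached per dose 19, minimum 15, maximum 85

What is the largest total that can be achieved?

3450

Meeting every minimum uses 5+5+15+10+15 = 50 doses, leaving 220.
Rank by people reached per dose: Clinic K 19 > Clinic B 14 > Clinic C 13 > Clinic A 5 > Clinic R 3.
Clinic K: +70 to 85 (cap) — 150 left.
Clinic B takes 15 more to reach its cap of 20 — 135 left.
Clinic C takes 90 more to reach its cap of 95 — 45 left.
Only 45 left; Clinic A takes them to reach 55.
Total = 14×20 + 13×95 + 3×15 + 5×55 + 19×85 = 3450.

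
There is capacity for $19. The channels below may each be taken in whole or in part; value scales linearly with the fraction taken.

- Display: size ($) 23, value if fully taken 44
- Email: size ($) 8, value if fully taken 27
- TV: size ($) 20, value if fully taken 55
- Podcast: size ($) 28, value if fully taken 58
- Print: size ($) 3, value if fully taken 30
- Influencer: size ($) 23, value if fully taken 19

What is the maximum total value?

79

Sort by value density: Print 30/3≈10, Email 27/8≈3.38, TV 55/20≈2.75, Podcast 58/28≈2.07, Display 44/23≈1.91, Influencer 19/23≈0.826.
All 3 $ of Print fit (value 30) — 16 remain.
Email: take in full, 8 $ for value 27 — 8 left.
8 $ left: a 8/20 share of TV gives 55×8/20 = 22.
Total value = 79.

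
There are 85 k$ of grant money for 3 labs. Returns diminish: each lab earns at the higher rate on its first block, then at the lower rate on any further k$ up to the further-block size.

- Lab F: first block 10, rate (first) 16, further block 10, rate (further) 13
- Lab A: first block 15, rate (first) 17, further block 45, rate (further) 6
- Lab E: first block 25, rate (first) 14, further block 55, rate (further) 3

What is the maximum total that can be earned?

Rank every tier by rate: Lab A/T1 17 > Lab F/T1 16 > Lab E/T1 14 > Lab F/T2 13 > Lab A/T2 6 > Lab E/T2 3.
Lab A T1 at 17: fill all 15 ; 70 left.
Lab F T1 at 16: fill all 10 ; 60 left.
Lab E T1 at 14: fill all 25 ; 35 left.
Fill Lab F T2 block (10 at 13) ; 25 left.
Lab A T2 at 6: only 25 left, fill 25.
Total = 17×15 + 16×10 + 14×25 + 13×10 + 6×25 = 1045.

1045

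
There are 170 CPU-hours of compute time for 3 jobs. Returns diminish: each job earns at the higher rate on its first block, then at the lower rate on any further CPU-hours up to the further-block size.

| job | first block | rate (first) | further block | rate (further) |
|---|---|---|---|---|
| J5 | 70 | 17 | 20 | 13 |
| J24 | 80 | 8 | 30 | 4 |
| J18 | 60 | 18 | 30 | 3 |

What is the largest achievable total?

2690

Rank every tier by rate: J18/T1 18 > J5/T1 17 > J5/T2 13 > J24/T1 8 > J24/T2 4 > J18/T2 3.
Fill J18 T1 block (60 at 18) ; 110 left.
J5/T1 (17): +70 ; 40 left.
Fill J5 T2 block (20 at 13) ; 20 left.
20 remain; put them into J24 T1 at 8.
Total = 18×60 + 17×70 + 13×20 + 8×20 = 2690.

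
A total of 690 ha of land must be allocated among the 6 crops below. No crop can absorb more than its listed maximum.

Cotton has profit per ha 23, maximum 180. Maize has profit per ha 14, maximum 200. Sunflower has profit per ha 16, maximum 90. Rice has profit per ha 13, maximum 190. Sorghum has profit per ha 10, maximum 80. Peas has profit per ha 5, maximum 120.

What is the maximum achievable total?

11150

Order the crops by profit per ha: Cotton 23 > Sunflower 16 > Maize 14 > Rice 13 > Sorghum 10 > Peas 5.
Cotton: +180 to 180 (cap) ; 510 left.
Sunflower: +90 to 90 (cap) ; 420 left.
Give Maize 200 to hit its cap of 200 ; 220 left.
Give Rice 190 to hit its cap of 190 ; 30 left.
Sorghum has room for 80 but only 30 remain, so it gets 30.
Total = 23×180 + 14×200 + 16×90 + 13×190 + 10×30 = 11150.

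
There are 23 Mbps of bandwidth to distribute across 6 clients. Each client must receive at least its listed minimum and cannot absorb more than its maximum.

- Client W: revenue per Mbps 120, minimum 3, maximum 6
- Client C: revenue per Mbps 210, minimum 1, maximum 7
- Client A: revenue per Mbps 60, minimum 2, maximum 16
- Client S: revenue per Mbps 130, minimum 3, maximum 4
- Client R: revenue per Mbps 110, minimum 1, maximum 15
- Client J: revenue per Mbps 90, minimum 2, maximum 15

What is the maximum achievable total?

Meeting every minimum uses 3+1+2+3+1+2 = 12 Mbps, leaving 11.
Rank by revenue per Mbps: Client C 210 > Client S 130 > Client W 120 > Client R 110 > Client J 90 > Client A 60.
Client C: +6 to 7 (cap) ; 5 left.
Client S: +1 to 4 (cap) ; 4 left.
Client W: +3 to 6 (cap) ; 1 left.
Client R: +1 (room for 14) → 2. Pool exhausted.
Total = 120×6 + 210×7 + 60×2 + 130×4 + 110×2 + 90×2 = 3230.

3230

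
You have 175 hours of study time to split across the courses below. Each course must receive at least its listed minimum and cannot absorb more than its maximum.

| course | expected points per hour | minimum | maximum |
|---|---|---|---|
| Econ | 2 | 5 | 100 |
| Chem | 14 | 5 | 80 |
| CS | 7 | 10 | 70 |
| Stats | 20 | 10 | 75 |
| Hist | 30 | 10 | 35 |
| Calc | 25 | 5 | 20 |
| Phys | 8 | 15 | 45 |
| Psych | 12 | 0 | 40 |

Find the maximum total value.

3460

Meeting every minimum uses 5+5+10+10+10+5+15+0 = 60 hours, leaving 115.
Order the courses by expected points per hour: Hist 30 > Calc 25 > Stats 20 > Chem 14 > Psych 12 > Phys 8 > CS 7 > Econ 2.
Give Hist 25 more to hit its cap of 35 → 90 left.
Calc: +15 to 20 (cap) → 75 left.
Stats: +65 to 75 (cap) → 10 left.
Chem has room for 75 more but only 10 remain, so it gets 15.
Total = 2×5 + 14×15 + 7×10 + 20×75 + 30×35 + 25×20 + 8×15 = 3460.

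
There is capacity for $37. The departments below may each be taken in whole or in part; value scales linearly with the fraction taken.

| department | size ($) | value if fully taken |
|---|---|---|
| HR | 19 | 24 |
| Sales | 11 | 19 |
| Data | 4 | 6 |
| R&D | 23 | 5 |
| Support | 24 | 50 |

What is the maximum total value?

Sort by value density: Support 50/24≈2.08, Sales 19/11≈1.73, Data 6/4≈1.5, HR 24/19≈1.26, R&D 5/23≈0.217.
All 24 $ of Support fit (value 50) ; 13 remain.
Sales: take in full, 11 $ for value 19 ; 2 left.
2 $ left: a 2/4 share of Data gives 6×2/4 = 3.
Total value = 72.

72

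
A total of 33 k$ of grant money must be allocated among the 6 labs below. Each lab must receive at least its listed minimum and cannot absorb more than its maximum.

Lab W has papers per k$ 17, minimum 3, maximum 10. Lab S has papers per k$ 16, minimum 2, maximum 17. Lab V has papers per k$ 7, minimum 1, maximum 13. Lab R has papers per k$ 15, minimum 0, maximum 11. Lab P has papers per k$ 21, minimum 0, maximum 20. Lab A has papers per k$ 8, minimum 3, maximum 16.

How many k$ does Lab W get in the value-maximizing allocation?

Meeting every minimum uses 3+2+1+0+0+3 = 9 k$, leaving 24.
Rank by papers per k$: Lab P 21 > Lab W 17 > Lab S 16 > Lab R 15 > Lab A 8 > Lab V 7.
Give Lab P 20 more to hit its cap of 20 — 4 left.
Lab W: +4 (room for 7) → 7. Pool exhausted.

7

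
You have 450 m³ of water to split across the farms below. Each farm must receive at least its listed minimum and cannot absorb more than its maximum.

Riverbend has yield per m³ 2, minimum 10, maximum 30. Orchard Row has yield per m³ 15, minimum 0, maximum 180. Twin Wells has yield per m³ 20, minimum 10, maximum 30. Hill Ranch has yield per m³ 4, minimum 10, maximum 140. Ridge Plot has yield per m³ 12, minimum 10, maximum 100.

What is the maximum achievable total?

Meeting every minimum uses 10+0+10+10+10 = 40 m³, leaving 410.
Order the farms by yield per m³: Twin Wells 20 > Orchard Row 15 > Ridge Plot 12 > Hill Ranch 4 > Riverbend 2.
Give Twin Wells 20 more to hit its cap of 30 — 390 left.
Give Orchard Row 180 more to hit its cap of 180 — 210 left.
Give Ridge Plot 90 more to hit its cap of 100 — 120 left.
Hill Ranch: +120 (room for 130) → 130. Pool exhausted.
Total = 2×10 + 15×180 + 20×30 + 4×130 + 12×100 = 5040.

5040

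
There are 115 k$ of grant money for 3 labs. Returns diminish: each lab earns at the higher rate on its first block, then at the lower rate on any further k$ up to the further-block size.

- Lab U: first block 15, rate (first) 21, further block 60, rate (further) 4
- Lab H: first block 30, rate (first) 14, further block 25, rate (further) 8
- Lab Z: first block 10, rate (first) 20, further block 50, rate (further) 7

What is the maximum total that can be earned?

1380

Order all 6 blocks by rate: Lab U/T1 21 > Lab Z/T1 20 > Lab H/T1 14 > Lab H/T2 8 > Lab Z/T2 7 > Lab U/T2 4.
Fill Lab U T1 block (15 at 21) ; 100 left.
Fill Lab Z T1 block (10 at 20) ; 90 left.
Lab H/T1 (14): +30 ; 60 left.
Fill Lab H T2 block (25 at 8) ; 35 left.
Lab Z T2 at 7: only 35 left, fill 35.
Total = 21×15 + 20×10 + 14×30 + 8×25 + 7×35 = 1380.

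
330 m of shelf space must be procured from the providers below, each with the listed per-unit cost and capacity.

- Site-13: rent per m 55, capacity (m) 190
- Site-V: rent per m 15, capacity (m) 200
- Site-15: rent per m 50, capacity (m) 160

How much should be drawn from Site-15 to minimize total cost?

Cheapest first:
Site-V (15): use full 200 ; 130 m to go.
Site-15 (50): take the remaining 130 ; done.
Site-13: unused.

130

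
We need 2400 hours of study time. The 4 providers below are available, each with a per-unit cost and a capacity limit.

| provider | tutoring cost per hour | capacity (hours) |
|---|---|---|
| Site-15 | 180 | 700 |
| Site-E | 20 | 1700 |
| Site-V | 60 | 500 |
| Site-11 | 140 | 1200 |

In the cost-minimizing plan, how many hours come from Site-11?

200

Use providers in increasing cost order.
Site-E (20): use full 1700 ; 700 hours to go.
Site-V at 60: take all 500 hours ; 200 still needed.
Site-11 (140): take the remaining 200 ; done.
Site-15: unused.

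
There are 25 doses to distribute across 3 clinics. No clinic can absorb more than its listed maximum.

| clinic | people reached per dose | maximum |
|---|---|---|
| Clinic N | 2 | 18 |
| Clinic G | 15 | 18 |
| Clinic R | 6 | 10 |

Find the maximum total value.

312

Highest people reached per dose first: Clinic G 15 > Clinic R 6 > Clinic N 2.
Give Clinic G 18 to hit its cap of 18 ; 7 left.
Clinic R has room for 10 but only 7 remain, so it gets 7.
Total = 15×18 + 6×7 = 312.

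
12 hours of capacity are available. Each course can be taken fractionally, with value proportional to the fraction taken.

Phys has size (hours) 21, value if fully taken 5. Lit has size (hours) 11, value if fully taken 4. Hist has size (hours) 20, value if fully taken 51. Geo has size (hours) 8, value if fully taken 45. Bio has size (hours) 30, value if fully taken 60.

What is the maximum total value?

Best value per unit of size first: Geo 45/8≈5.62, Hist 51/20≈2.55, Bio 60/30≈2, Lit 4/11≈0.364, Phys 5/21≈0.238.
All 8 hours of Geo fit (value 45) ; 4 remain.
Fill the last 4 hours with part of Hist: 4/20 of it earns 10.2.
Total value = 55.2.

55.2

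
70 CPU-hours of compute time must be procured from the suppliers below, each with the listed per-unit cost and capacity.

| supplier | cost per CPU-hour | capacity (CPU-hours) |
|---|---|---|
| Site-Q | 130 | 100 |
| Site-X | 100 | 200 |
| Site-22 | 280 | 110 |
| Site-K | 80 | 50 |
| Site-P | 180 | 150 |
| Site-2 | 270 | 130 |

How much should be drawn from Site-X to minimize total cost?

Use suppliers in increasing cost order.
Take 50 from Site-K at 80 ; need 20 more.
Site-X at 100: take 20 of its 200 ; requirement met.
Site-Q, Site-P, Site-2, Site-22: unused.

20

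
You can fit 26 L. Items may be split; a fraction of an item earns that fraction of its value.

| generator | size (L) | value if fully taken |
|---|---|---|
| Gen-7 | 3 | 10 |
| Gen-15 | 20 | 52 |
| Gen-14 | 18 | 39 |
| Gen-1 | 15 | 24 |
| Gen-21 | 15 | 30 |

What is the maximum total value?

Sort by value density: Gen-7 10/3≈3.33, Gen-15 52/20≈2.6, Gen-14 39/18≈2.17, Gen-21 30/15≈2, Gen-1 24/15≈1.6.
All 3 L of Gen-7 fit (value 10) ; 23 remain.
All 20 L of Gen-15 fit (value 52) ; 3 remain.
Fill the last 3 L with part of Gen-14: 3/18 of it earns 6.5.
Total value = 68.5.

68.5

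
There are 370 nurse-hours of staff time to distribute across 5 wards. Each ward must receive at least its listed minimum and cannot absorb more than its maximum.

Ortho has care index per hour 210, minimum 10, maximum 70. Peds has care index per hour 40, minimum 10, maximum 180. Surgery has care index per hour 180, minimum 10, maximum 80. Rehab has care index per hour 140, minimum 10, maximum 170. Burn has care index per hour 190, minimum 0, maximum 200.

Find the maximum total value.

Meeting every minimum uses 10+10+10+10+0 = 40 nurse-hours, leaving 330.
Rank by care index per hour: Ortho 210 > Burn 190 > Surgery 180 > Rehab 140 > Peds 40.
Ortho takes 60 more to reach its cap of 70 ; 270 left.
Burn takes 200 more to reach its cap of 200 ; 70 left.
Surgery: +70 to 80 (cap) ; 0 left.
Total = 210×70 + 40×10 + 180×80 + 140×10 + 190×200 = 68900.

68900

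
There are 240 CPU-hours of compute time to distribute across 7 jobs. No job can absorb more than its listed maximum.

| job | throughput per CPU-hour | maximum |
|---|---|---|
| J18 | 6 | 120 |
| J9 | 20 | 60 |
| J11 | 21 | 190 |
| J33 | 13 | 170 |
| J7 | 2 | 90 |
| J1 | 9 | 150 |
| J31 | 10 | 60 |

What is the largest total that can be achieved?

4990

Order the jobs by throughput per CPU-hour: J11 21 > J9 20 > J33 13 > J31 10 > J1 9 > J18 6 > J7 2.
J11: +190 to 190 (cap) ; 50 left.
J9: +50 (room for 60) → 50. Pool exhausted.
Total = 20×50 + 21×190 = 4990.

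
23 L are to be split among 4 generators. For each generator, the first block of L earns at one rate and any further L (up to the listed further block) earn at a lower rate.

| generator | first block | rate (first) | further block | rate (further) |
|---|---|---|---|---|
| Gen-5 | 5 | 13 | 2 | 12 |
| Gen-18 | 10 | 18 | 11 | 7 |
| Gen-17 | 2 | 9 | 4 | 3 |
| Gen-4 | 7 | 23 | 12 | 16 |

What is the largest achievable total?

437

Treat each block as its own option and order by rate: Gen-4/T1 23 > Gen-18/T1 18 > Gen-4/T2 16 > Gen-5/T1 13 > Gen-5/T2 12 > Gen-17/T1 9 > Gen-18/T2 7 > Gen-17/T2 3.
Fill Gen-4 T1 block (7 at 23) — 16 left.
Fill Gen-18 T1 block (10 at 18) — 6 left.
Gen-4/T2: +6 of 12 at 16; pool empty.
Total = 23×7 + 18×10 + 16×6 = 437.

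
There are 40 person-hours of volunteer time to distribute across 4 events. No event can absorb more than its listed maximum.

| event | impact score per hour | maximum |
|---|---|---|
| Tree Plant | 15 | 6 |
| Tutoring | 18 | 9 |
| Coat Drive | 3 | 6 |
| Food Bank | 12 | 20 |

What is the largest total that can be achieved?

507

Order the events by impact score per hour: Tutoring 18 > Tree Plant 15 > Food Bank 12 > Coat Drive 3.
Give Tutoring 9 to hit its cap of 9 ; 31 left.
Give Tree Plant 6 to hit its cap of 6 ; 25 left.
Food Bank: +20 to 20 (cap) ; 5 left.
Coat Drive: +5 (room for 6) → 5. Pool exhausted.
Total = 15×6 + 18×9 + 3×5 + 12×20 = 507.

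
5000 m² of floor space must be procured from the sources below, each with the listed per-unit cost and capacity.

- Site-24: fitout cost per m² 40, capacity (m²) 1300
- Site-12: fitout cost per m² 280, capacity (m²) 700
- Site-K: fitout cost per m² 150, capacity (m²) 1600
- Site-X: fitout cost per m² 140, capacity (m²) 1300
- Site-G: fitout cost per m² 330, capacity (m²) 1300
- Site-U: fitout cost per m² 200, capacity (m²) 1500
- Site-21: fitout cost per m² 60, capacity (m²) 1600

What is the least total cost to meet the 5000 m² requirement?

450000

Use sources in increasing cost order.
Take 1300 from Site-24 at 40 — need 3700 more.
Site-21 at 60: take all 1600 m² — 2100 still needed.
Site-X at 140: take all 1300 m² — 800 still needed.
Site-K at 150: take 800 of its 1600 — requirement met.
Site-U, Site-12, Site-G: unused.
Cost = 1300×40 + 1600×60 + 1300×140 + 800×150 = 450000.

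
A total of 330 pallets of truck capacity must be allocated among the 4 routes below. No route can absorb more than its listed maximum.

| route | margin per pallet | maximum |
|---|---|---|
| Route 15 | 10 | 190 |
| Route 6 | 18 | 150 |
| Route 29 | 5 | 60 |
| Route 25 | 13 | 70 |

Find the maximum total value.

Order the routes by margin per pallet: Route 6 18 > Route 25 13 > Route 15 10 > Route 29 5.
Route 6 takes 150 to reach its cap of 150 — 180 left.
Route 25: +70 to 70 (cap) — 110 left.
Route 15 has room for 190 but only 110 remain, so it gets 110.
Total = 10×110 + 18×150 + 13×70 = 4710.

4710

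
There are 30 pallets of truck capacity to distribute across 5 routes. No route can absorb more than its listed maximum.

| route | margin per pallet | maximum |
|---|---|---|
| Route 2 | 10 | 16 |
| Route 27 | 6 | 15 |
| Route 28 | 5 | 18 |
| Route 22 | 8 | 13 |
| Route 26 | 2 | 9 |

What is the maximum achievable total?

270

Rank by margin per pallet: Route 2 10 > Route 22 8 > Route 27 6 > Route 28 5 > Route 26 2.
Route 2 takes 16 to reach its cap of 16 ; 14 left.
Route 22: +13 to 13 (cap) ; 1 left.
Only 1 left; Route 27 takes them to reach 1.
Total = 10×16 + 6×1 + 8×13 = 270.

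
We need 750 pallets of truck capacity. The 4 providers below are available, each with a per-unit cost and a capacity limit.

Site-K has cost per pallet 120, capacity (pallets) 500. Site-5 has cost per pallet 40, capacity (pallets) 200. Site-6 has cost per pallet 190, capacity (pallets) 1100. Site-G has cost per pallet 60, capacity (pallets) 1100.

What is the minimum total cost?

Cheapest first:
Site-5 (40): use full 200 → 550 pallets to go.
Site-G (60): take the remaining 550 → done.
Site-K, Site-6: unused.
Cost = 200×40 + 550×60 = 41000.

41000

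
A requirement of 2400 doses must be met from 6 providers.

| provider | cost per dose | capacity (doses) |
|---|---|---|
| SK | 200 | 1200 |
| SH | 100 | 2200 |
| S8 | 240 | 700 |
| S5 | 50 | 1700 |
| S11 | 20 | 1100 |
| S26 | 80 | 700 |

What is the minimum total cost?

87000

Use providers in increasing cost order.
S11 at 20: take all 1100 doses — 1300 still needed.
Take 1300 from S5 at 50 to finish.
S26, SH, SK, S8: unused.
Cost = 1100×20 + 1300×50 = 87000.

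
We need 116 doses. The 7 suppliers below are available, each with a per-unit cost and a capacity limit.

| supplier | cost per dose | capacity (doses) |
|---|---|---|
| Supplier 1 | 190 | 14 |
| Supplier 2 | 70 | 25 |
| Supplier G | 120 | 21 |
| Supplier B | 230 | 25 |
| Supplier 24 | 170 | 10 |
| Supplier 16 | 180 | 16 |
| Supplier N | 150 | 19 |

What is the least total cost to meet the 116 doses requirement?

16890

Cheapest first:
Take 25 from Supplier 2 at 70 ; need 91 more.
Supplier G at 120: take all 21 doses ; 70 still needed.
Take 19 from Supplier N at 150 ; need 51 more.
Supplier 24 at 170: take all 10 doses ; 41 still needed.
Supplier 16 (180): use full 16 ; 25 doses to go.
Take 14 from Supplier 1 at 190 ; need 11 more.
Take 11 from Supplier B at 230 to finish.
Cost = 25×70 + 21×120 + 19×150 + 10×170 + 16×180 + 14×190 + 11×230 = 16890.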